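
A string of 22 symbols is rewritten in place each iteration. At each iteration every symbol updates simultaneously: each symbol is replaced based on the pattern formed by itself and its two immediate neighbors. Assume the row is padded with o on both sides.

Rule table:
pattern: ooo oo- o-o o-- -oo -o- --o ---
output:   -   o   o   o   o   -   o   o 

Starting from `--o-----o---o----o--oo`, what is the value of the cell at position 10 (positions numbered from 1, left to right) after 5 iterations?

o

iteration 1: oo-ooooo-ooo-oooo-ooo-
iteration 2: -ooo---ooo-ooo--ooo-oo
iteration 3: oo-ooooo-ooo-oooo-ooo-  (repeats iteration 1; period 2)
iteration 5: oo-ooooo-ooo-oooo-ooo-
position 10 holds o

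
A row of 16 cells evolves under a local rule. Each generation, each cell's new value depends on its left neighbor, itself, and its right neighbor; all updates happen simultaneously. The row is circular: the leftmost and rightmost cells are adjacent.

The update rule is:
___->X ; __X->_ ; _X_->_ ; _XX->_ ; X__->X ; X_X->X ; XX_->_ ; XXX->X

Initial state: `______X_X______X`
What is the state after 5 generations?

generation 1: XXXXX__X_XXXXX__
generation 2: _XXX_X__X_XXX_X_
generation 3: __X_X_X__X_X_X_X
generation 4: X__X_X_X__X_X_X_
generation 5: _X__X_X_X__X_X_X

_X__X_X_X__X_X_X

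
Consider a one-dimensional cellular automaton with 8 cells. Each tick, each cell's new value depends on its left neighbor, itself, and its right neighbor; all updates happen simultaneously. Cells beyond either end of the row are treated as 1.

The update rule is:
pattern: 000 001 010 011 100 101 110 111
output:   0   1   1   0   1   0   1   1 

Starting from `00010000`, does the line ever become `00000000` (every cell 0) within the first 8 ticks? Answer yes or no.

10111001
10011110
11101110
11100110
11111010
11111010  (fixed point — unchanged through tick 8)
tick 8 is 11111010, still not uniform 0

no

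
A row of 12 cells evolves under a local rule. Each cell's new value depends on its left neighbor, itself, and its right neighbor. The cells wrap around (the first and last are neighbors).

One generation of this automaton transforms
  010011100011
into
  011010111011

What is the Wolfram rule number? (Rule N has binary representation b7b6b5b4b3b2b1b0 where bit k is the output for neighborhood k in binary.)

position 5: 111 → 0  (bit 7 = 0)
position 6: 110 → 1  (bit 6 = 1)
position 0: 101 → 0  (bit 5 = 0)
position 2: 100 → 1  (bit 4 = 1)
position 4: 011 → 1  (bit 3 = 1)
position 1: 010 → 1  (bit 2 = 1)
position 3: 001 → 0  (bit 1 = 0)
position 8: 000 → 1  (bit 0 = 1)
bits b7..b0 = 01011101 = 93

93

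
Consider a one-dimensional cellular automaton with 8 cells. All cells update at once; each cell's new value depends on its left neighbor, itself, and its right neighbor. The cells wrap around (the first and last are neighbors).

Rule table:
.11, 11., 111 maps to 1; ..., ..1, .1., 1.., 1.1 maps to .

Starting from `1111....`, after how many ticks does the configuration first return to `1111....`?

1

1111....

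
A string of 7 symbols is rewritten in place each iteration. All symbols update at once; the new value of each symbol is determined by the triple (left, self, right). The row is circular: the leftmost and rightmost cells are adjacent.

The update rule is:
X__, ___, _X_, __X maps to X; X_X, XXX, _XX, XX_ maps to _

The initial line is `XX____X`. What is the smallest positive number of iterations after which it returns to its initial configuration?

2

__XXXX_
XX____X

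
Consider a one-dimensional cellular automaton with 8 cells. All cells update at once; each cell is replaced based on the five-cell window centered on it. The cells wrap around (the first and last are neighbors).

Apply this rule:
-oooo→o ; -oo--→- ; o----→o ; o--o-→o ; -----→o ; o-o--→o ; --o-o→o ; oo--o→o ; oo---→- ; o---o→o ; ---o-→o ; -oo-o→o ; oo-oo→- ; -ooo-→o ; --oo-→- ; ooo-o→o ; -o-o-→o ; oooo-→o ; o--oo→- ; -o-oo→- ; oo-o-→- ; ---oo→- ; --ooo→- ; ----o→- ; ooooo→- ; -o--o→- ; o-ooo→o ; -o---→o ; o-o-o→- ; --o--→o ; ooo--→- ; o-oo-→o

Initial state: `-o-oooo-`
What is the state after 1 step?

oo-ooo-o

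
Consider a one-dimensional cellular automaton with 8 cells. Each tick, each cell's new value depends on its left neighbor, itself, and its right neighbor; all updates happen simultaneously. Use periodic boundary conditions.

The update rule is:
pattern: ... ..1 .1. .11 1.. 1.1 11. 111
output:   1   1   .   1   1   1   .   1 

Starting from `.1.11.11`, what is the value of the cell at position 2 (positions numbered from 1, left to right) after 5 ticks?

1.11.11.
.11.11.1
11.11.1.
1.11.1.1
.11.1.11
position 2 holds 1

1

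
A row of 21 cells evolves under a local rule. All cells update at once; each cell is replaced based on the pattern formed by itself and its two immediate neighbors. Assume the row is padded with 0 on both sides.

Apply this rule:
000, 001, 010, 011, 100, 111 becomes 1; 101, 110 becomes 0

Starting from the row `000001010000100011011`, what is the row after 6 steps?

100111111111011110111

step 1: 111111011111111110010
step 2: 111110011111111101111
step 3: 111101111111111001110
step 4: 111001111111110111101
step 5: 110111111111100111001
step 6: 100111111111011110111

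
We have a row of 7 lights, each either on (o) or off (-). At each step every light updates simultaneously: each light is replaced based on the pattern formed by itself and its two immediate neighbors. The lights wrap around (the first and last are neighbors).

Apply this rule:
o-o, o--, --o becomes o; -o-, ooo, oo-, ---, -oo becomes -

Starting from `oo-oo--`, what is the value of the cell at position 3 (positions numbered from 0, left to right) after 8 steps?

o

step 1: --o--oo
step 2: oo-oo--  (repeats step 0; period 2)
step 8: oo-oo--
position 3 holds o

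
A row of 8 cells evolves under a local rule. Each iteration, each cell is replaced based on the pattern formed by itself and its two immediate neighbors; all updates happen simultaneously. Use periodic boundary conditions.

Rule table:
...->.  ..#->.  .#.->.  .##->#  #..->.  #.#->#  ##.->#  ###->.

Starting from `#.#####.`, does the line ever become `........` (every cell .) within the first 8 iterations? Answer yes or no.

iteration 1: .##...##
iteration 2: ###...##
iteration 3: ..#...#.
iteration 4: ........
all cells are . at iteration 4

yes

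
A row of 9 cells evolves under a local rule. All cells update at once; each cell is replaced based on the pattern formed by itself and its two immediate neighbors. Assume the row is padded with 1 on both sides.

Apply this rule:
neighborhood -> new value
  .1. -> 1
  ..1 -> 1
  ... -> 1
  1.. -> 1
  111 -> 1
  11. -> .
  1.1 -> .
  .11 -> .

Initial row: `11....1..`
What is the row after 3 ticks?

tick 1: 1.1111111
tick 2: ...111111
tick 3: 111.11111

111.11111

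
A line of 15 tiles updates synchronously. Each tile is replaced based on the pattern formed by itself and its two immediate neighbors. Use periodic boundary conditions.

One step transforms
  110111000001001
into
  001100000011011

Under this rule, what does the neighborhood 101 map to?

At position 2 the neighborhood is 101; the next row has 1 there.

1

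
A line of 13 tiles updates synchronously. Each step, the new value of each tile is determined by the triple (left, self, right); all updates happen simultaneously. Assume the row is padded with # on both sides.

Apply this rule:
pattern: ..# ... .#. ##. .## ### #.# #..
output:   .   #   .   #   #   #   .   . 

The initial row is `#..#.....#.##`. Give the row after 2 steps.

#.##.###.#.##

#....###...##
#.##.###.#.##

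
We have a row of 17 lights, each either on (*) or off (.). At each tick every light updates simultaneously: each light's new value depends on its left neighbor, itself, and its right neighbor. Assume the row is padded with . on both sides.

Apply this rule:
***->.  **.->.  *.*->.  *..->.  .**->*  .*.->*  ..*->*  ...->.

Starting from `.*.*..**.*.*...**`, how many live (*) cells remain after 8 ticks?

**.*.**..*.*..**.
*..*.*..**.*.**..
*.**.*.**..*.*...
*.*..*.*..**.*...
*.*.**.*.**..*...
*.*.*..*.*..**...
*.*.*.**.*.**....
*.*.*.*..*.*.....
count of *: 6

6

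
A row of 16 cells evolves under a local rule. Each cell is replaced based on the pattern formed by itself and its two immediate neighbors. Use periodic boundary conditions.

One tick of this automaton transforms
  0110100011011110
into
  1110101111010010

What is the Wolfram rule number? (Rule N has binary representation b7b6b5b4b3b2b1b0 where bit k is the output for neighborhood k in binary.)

position 12: 111 → 0  (bit 7 = 0)
position 2: 110 → 1  (bit 6 = 1)
position 3: 101 → 0  (bit 5 = 0)
position 5: 100 → 0  (bit 4 = 0)
position 1: 011 → 1  (bit 3 = 1)
position 4: 010 → 1  (bit 2 = 1)
position 0: 001 → 1  (bit 1 = 1)
position 6: 000 → 1  (bit 0 = 1)
bits b7..b0 = 01001111 = 79

79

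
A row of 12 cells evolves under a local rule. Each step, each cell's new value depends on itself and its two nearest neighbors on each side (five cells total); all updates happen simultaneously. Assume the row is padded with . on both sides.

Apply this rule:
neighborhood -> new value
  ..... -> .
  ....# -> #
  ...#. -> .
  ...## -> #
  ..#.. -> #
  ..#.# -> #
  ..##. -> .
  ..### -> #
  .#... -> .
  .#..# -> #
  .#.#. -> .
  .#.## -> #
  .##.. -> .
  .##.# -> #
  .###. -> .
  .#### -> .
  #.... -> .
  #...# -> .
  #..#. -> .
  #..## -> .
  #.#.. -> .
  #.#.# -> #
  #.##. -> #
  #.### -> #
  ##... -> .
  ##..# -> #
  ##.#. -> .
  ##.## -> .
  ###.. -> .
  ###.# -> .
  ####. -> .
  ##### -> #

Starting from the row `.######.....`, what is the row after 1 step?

##.##.......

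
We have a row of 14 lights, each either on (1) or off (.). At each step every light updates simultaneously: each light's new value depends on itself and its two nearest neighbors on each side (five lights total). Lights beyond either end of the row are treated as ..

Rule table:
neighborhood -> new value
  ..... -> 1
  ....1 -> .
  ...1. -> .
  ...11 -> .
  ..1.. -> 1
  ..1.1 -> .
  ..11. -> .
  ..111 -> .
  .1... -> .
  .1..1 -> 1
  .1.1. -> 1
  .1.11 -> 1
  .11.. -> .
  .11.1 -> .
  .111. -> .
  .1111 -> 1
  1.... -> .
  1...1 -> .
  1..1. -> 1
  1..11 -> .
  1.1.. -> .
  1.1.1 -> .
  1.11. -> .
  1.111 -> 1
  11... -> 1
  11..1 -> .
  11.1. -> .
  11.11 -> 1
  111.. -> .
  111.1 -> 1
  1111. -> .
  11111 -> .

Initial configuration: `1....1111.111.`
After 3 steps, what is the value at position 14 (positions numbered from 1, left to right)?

1.....1.111..1
1..1...11...11
1111.....1....
position 14 holds .

.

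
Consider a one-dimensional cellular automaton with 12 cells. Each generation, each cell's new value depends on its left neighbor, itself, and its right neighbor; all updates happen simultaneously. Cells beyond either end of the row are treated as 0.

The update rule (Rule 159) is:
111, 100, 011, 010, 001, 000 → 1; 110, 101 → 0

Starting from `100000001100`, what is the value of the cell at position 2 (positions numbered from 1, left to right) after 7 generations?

111111111011
111111110010
111111101111
111111001110
111110111101
111100111001
111011110111
position 2 holds 1

1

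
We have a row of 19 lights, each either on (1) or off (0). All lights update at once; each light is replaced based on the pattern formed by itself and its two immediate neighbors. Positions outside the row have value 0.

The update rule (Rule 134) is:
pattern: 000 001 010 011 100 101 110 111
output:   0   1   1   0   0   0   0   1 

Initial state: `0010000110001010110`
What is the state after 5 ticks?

0110001000011010000
1000011000100010000
1000100001100110000
1001100010001000000
1010000110011000000

1010000110011000000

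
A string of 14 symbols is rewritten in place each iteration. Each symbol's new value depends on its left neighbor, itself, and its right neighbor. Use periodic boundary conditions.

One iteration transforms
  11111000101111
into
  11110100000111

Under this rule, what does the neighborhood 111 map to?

1

At position 0 the neighborhood is 111; the next row has 1 there.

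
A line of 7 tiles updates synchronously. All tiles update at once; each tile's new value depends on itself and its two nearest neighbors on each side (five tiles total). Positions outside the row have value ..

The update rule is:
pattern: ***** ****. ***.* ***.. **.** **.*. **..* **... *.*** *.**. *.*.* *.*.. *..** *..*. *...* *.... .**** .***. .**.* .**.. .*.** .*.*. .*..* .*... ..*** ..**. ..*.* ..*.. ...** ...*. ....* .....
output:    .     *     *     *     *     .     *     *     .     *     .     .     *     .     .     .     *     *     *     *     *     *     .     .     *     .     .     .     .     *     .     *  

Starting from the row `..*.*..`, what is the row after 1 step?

.*.*...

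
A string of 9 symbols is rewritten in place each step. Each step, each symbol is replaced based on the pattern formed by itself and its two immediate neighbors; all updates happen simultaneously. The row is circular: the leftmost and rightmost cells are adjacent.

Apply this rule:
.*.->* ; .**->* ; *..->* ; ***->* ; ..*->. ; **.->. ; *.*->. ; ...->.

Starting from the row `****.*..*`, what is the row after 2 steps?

***..**.*
**.*.*..*

**.*.*..*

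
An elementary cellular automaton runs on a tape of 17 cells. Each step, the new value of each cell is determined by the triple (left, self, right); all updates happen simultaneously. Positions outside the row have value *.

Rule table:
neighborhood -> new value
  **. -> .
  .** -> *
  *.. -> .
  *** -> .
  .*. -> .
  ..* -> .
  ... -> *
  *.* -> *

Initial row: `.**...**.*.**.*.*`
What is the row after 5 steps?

**..*.*.*.**.*.**
.....*.*.**.*.**.
.***..*.**.*.**.*
**.....**.*.**.**
...***.*.*.**.**.

...***.*.*.**.**.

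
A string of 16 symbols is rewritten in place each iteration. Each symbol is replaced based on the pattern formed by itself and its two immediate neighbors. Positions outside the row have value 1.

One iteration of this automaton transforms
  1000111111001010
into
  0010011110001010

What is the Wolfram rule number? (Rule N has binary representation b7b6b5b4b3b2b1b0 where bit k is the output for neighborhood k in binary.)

133

position 5: 111 → 1  (bit 7 = 1)
position 0: 110 → 0  (bit 6 = 0)
position 13: 101 → 0  (bit 5 = 0)
position 1: 100 → 0  (bit 4 = 0)
position 4: 011 → 0  (bit 3 = 0)
position 12: 010 → 1  (bit 2 = 1)
position 3: 001 → 0  (bit 1 = 0)
position 2: 000 → 1  (bit 0 = 1)
bits b7..b0 = 10000101 = 133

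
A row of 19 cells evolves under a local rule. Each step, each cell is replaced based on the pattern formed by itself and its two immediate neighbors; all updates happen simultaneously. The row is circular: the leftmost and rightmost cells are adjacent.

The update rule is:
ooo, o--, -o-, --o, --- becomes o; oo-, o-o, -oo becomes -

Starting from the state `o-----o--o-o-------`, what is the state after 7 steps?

oooo-ooo-ooo-ooo-oo

oooooooooo-oooooooo
ooooooooo---ooooooo
oooooooo-ooo-oooooo
ooooooo---o---ooooo
oooooo-ooooooo-oooo
ooooo---ooooo---ooo
oooo-ooo-ooo-ooo-oo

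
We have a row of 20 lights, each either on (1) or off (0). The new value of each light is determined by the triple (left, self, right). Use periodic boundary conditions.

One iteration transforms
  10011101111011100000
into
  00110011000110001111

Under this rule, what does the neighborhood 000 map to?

1

At position 16 the neighborhood is 000; the next row has 1 there.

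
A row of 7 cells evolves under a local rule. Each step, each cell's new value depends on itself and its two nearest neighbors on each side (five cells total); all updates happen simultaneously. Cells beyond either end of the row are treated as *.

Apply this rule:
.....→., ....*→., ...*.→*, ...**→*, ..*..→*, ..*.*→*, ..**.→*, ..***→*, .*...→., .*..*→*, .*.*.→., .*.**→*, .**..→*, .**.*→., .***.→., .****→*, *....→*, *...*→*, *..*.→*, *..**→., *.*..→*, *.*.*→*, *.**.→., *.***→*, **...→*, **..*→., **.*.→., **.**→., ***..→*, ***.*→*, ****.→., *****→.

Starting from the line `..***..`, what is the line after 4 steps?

..*.*..
.**.**.
.......
**....*

**....*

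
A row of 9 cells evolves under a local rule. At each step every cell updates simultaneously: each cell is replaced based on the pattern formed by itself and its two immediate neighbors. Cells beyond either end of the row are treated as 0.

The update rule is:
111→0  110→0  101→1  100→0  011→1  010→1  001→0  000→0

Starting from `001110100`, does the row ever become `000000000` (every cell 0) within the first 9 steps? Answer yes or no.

no

001001100
001001000
001001000  (fixed point — unchanged through step 9)
step 9 is 001001000, still not uniform 0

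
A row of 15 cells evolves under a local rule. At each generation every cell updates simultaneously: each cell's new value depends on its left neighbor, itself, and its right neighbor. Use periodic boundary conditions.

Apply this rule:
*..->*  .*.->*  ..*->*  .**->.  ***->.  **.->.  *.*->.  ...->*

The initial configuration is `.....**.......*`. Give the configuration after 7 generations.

*****..********

*****..********
.....**........
*****..********  (repeats generation 1; period 2)
generation 7: *****..********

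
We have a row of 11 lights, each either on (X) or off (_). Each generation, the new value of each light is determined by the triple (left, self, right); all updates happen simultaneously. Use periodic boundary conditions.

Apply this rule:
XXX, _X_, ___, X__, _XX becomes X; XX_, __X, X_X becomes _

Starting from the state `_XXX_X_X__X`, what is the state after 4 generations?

_XX__X_XX_X
_X_X_X_X__X
_X_X_X_XX_X
_X_X_X_X__X

_X_X_X_X__X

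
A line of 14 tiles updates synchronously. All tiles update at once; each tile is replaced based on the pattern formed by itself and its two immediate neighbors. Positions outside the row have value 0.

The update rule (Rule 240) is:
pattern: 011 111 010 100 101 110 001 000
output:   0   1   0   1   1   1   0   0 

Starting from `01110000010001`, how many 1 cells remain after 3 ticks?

tick 1: 00111000001000
tick 2: 00011100000100
tick 3: 00001110000010
count of 1: 4

4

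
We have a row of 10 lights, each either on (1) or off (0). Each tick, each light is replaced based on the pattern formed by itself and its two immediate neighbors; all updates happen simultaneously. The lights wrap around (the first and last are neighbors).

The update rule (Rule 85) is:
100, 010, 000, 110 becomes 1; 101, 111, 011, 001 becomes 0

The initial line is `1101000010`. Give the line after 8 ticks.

1011010000

0101111010
0100001011
0111101001
0000101101
1110100101
0010110100
1010010111
1011010000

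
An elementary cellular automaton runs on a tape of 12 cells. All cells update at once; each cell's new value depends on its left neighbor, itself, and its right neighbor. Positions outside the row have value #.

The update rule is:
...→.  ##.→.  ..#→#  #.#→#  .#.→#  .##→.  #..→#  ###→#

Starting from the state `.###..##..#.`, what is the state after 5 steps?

#.#.##.##.#.

#.#.##..####
.###..##.###
#.#.##..#.##
.###..####.#
#.#.##.##.#.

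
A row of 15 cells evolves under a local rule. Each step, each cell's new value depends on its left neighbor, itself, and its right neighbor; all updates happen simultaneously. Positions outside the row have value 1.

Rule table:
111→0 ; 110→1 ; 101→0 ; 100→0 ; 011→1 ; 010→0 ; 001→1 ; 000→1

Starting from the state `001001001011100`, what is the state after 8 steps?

010010010010101
000100100100001
011001001001111
011010010011000
011000100111011
011011001101010
011011011100000
011011010101111

011011010101111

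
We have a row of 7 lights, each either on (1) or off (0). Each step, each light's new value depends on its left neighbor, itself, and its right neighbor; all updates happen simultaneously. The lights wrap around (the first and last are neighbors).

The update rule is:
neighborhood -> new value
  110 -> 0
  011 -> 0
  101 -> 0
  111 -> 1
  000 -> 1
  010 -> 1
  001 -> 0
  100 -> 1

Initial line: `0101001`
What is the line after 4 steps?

step 1: 0101101
step 2: 0100001
step 3: 0111101
step 4: 0011001

0011001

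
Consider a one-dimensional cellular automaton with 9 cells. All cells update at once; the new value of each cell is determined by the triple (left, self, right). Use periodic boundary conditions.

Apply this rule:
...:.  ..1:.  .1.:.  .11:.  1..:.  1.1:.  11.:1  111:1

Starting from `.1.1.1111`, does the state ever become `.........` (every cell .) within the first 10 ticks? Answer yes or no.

yes

tick 1: ......111
tick 2: .......11
tick 3: ........1
tick 4: .........
all cells are . at tick 4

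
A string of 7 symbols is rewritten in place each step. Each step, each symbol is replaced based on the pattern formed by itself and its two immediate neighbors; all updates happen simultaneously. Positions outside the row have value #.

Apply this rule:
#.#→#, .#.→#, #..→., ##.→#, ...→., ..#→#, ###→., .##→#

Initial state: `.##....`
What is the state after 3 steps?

.##.##.

###...#
..#..##
.##.##.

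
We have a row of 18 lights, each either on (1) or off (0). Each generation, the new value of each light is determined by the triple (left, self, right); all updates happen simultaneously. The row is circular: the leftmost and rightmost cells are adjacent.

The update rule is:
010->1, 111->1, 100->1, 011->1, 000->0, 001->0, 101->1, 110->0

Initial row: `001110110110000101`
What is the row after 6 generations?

110110111011110110

101101101101000111
011011011011100111
110110110111010110
101101101110111101
011011011101111011
110110111011110110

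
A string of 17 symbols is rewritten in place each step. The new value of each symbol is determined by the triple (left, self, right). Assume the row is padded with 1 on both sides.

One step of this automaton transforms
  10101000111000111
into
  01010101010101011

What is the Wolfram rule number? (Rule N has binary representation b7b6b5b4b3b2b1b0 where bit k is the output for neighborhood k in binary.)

178

position 9: 111 → 1  (bit 7 = 1)
position 0: 110 → 0  (bit 6 = 0)
position 1: 101 → 1  (bit 5 = 1)
position 5: 100 → 1  (bit 4 = 1)
position 8: 011 → 0  (bit 3 = 0)
position 2: 010 → 0  (bit 2 = 0)
position 7: 001 → 1  (bit 1 = 1)
position 6: 000 → 0  (bit 0 = 0)
bits b7..b0 = 10110010 = 178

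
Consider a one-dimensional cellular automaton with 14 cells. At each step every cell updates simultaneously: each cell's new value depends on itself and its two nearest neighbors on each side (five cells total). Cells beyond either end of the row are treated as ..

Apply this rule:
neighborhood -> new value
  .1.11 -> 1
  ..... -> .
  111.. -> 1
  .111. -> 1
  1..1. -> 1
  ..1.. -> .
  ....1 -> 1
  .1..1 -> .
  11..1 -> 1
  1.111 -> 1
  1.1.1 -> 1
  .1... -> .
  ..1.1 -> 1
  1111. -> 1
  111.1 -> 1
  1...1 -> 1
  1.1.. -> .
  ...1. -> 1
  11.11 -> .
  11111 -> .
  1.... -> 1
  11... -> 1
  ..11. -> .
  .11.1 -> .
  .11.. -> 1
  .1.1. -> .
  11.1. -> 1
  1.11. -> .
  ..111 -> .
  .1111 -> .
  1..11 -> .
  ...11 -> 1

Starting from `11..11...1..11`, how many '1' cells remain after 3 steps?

9

.11..1111....1
1.11...111111.
11.1111....111
count of 1: 9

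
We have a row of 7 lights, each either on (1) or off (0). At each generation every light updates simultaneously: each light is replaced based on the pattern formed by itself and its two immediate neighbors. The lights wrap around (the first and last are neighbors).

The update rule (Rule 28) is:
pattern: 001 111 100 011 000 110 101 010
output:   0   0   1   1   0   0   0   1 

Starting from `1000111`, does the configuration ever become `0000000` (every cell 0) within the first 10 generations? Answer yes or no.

no

0100100
0110110
0100101
0110101
0100101  (repeats generation 3; period 2)
generation 10: 0110101
generation 10 is 0110101, still not uniform 0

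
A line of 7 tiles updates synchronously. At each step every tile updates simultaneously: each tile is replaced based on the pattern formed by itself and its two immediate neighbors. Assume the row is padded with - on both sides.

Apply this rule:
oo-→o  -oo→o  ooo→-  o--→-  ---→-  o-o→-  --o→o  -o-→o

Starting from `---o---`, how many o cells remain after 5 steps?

step 1: --oo---
step 2: -ooo---
step 3: oo-o---
step 4: oo-o---  (fixed point — unchanged through step 5)
count of o: 3

3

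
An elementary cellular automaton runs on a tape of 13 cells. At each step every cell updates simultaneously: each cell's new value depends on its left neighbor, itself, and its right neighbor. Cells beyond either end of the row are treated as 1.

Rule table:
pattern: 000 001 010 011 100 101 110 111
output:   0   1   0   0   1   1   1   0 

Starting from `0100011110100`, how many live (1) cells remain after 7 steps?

8

step 1: 1010100011011
step 2: 1101010101100
step 3: 0110101010111
step 4: 1011010101000
step 5: 1101101010101
step 6: 0110110101010
step 7: 1011011010101
count of 1: 8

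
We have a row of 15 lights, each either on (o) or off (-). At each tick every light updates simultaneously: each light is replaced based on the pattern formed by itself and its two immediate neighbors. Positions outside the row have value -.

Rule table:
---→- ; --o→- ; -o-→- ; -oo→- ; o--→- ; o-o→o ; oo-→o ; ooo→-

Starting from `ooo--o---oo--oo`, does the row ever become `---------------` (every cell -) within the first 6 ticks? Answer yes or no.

--o-------o---o
---------------
all cells are - at tick 2

yes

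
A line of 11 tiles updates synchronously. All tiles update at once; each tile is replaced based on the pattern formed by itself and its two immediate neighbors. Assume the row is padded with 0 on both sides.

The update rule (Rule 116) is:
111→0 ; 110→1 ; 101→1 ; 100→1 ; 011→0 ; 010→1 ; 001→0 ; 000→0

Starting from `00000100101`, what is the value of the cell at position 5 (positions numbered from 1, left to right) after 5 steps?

0

00000110111
00000011001
00000001101
00000000111
00000000001
position 5 holds 0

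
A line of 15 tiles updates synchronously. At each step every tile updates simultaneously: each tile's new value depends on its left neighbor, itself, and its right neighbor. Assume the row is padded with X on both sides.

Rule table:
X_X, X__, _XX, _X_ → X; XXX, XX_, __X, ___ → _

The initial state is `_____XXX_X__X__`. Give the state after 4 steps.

step 1: X____X__XXX_XX_
step 2: _X___XX_X__XX_X
step 3: XXX__X_XXX_X_XX
step 4: ___X_XXX__XXXX_

___X_XXX__XXXX_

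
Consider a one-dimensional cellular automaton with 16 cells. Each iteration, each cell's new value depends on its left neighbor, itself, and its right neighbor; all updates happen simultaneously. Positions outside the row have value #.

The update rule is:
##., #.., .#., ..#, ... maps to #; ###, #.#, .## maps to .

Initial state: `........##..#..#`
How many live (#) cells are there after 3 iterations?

15

########.######.
.......#......#.
###############.
count of #: 15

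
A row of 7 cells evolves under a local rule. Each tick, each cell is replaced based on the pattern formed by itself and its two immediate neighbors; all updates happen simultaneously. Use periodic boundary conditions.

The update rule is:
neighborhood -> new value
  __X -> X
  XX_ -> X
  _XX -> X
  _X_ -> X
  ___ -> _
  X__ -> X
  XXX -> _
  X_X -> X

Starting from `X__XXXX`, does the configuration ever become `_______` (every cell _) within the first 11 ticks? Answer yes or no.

yes

tick 1: XXXX___
tick 2: X__XX_X
tick 3: XXXXXXX
tick 4: _______
all cells are _ at tick 4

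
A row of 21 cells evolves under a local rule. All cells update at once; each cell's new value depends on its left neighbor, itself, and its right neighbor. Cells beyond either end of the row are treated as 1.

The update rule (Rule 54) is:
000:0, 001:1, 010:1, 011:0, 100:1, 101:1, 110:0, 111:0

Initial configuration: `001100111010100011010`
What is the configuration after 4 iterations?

001100000010111001110

iteration 1: 110011000111110100111
iteration 2: 001100101000001111000
iteration 3: 110011111100010000101
iteration 4: 001100000010111001110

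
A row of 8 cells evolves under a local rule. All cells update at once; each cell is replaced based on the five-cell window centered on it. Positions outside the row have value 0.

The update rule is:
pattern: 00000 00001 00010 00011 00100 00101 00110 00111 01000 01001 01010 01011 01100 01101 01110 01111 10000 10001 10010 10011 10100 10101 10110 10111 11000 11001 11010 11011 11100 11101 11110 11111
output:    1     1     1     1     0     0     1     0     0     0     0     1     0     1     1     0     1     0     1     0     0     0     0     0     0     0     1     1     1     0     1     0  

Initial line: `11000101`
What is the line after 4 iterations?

01100100

10001000
00010011
11100010
01100100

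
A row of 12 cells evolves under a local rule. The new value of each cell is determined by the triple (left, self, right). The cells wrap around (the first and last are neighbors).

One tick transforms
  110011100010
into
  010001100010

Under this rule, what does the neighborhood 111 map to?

1

At position 5 the neighborhood is 111; the next row has 1 there.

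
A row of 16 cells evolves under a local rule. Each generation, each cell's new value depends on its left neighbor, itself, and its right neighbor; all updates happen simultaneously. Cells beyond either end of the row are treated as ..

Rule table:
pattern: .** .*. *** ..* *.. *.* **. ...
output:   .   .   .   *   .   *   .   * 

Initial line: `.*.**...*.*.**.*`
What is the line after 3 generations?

generation 1: *.*...**.*.*..*.
generation 2: .*..**..*.*..*..
generation 3: *..*...*.*..*..*

*..*...*.*..*..*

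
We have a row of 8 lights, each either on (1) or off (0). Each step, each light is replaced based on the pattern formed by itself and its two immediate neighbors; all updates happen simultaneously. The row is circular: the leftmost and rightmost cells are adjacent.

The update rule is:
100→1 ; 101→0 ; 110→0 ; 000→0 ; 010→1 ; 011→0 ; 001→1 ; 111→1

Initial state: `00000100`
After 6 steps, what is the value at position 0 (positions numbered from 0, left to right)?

0

00001110
00010101
10110101
00000100  (repeats step 0; period 4)
step 6: 00010101
position 0 holds 0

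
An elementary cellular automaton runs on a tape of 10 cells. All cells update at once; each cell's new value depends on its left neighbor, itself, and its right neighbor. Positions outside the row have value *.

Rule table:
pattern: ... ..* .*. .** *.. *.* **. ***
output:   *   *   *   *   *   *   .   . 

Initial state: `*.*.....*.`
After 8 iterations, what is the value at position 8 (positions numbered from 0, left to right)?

.

.*********
**........
..********
***.......
...*******
****......
....******
*****.....
position 8 holds .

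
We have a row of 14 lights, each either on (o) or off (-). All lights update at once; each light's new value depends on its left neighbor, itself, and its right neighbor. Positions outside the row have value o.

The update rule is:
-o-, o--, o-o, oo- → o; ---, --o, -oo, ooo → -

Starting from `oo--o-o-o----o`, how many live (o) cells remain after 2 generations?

5

-oo-oooooo----
o-oo-----oo---
count of o: 5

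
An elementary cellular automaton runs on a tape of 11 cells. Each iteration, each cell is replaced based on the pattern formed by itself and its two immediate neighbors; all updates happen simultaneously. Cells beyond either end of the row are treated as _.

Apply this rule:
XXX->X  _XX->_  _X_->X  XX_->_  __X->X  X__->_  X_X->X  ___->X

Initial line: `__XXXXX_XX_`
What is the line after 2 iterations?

__X_X_XX_XX

XX_XXX_X___
__X_X_XX_XX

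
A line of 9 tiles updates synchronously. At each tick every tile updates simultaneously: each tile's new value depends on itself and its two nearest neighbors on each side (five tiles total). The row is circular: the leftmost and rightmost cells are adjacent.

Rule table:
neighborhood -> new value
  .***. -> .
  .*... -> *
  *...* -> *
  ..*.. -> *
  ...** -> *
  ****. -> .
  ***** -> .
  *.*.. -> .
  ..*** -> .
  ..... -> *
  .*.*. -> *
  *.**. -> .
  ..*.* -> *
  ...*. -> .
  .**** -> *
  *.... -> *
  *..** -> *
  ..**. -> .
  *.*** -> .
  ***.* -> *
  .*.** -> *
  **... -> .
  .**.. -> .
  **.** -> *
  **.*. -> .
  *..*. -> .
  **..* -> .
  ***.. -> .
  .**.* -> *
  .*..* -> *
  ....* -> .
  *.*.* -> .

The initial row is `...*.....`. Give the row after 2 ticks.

tick 1: *..******
tick 2: ..*.*....

..*.*....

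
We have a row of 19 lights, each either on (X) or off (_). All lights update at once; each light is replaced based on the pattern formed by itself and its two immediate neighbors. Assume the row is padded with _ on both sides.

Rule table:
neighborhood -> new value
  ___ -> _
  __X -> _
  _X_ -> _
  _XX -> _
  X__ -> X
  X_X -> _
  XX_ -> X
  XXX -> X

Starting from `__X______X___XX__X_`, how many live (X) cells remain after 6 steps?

___X______X___XX__X
____X______X___XX__
_____X______X___XX_
______X______X___XX
_______X______X___X
________X______X___
count of X: 2

2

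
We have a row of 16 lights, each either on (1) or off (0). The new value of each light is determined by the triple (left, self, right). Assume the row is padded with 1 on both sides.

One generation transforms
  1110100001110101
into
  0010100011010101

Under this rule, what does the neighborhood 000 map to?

0

At position 6 the neighborhood is 000; the next row has 0 there.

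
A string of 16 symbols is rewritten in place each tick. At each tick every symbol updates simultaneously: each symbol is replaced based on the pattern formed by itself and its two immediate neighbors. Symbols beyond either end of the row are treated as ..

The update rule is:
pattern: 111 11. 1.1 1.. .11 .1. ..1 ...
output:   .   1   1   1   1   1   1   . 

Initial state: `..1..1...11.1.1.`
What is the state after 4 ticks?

1.111111111..111

tick 1: .111111.11111111
tick 2: 11....111......1
tick 3: 111..11.11....11
tick 4: 1.111111111..111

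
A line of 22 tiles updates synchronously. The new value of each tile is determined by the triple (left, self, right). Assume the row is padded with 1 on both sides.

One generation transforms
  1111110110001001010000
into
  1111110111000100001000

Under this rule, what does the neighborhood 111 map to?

At position 0 the neighborhood is 111; the next row has 1 there.

1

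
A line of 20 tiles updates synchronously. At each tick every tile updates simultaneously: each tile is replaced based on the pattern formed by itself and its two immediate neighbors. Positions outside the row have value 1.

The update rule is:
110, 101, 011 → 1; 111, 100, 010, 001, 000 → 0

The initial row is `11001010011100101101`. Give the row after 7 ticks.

tick 1: 01000100010100011111
tick 2: 10000000001000010000
tick 3: 10000000000000000000
tick 4: 10000000000000000000  (fixed point — unchanged through tick 7)

10000000000000000000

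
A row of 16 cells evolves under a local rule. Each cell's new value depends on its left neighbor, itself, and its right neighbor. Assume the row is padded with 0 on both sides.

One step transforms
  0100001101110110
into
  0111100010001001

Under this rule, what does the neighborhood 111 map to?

At position 10 the neighborhood is 111; the next row has 0 there.

0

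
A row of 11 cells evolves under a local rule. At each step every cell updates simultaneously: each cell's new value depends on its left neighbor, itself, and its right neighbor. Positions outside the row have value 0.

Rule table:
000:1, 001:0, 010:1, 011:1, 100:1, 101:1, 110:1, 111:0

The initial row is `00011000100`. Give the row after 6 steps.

10011110101

step 1: 11011110111
step 2: 11110011101
step 3: 10011010111
step 4: 11011111101
step 5: 11110000111
step 6: 10011110101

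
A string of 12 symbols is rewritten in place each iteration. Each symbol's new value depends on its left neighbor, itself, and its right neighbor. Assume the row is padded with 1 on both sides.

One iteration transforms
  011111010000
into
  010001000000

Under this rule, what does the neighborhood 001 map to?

0

At position 11 the neighborhood is 001; the next row has 0 there.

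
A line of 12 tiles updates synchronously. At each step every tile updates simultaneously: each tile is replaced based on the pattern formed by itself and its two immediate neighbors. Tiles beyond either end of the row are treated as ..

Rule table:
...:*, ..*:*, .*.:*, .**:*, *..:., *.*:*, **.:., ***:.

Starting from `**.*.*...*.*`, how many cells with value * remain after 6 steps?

6

step 1: *.****.*****
step 2: ***...**....
step 3: *...***..***
step 4: *.***...**..
step 5: ***...***..*
step 6: *...***...**
count of *: 6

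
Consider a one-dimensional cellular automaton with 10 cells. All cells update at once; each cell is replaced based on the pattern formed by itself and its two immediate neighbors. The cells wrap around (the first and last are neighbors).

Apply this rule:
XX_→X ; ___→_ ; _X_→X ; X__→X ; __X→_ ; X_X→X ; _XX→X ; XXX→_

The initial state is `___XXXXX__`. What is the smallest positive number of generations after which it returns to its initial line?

___X___XX_
___XX__XXX
X__XXX_X_X
XX_X_XXXXX
_XXXXX____
_X___XX___
_XX__XXX__
_XXX_X_XX_
_X_XXXXXXX
XXXX_____X
___XX____X
X__XXX___X
XX_X_XX__X
_XXXXXXX_X
XX_____XXX
_XX____X__
_XXX___XX_
_X_XX__XXX
XXXXXX_X_X
_____XXXXX
X____X___X
XX___XX__X
_XX__XXX_X
XXXX_X_XXX
___XXXXX__

25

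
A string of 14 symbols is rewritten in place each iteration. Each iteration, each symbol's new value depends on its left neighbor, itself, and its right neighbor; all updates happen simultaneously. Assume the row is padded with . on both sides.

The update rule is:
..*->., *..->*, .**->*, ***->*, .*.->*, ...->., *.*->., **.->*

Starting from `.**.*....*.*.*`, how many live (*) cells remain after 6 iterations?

iteration 1: .**.**...*.*.*
iteration 2: .**.***..*.*.*
iteration 3: .**.****.*.*.*
iteration 4: .**.****.*.*.*  (fixed point — unchanged through iteration 6)
count of *: 9

9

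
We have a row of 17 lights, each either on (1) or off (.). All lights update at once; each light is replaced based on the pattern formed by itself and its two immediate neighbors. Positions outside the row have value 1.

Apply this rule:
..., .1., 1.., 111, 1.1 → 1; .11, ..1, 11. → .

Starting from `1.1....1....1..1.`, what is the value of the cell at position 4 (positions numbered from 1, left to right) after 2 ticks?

.11111.1111.11.11
1.111.1.11.1..1.1
position 4 holds 1

1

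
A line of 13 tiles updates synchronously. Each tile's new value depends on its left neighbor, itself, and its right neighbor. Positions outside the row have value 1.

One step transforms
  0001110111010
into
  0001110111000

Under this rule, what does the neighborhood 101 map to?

At position 6 the neighborhood is 101; the next row has 0 there.

0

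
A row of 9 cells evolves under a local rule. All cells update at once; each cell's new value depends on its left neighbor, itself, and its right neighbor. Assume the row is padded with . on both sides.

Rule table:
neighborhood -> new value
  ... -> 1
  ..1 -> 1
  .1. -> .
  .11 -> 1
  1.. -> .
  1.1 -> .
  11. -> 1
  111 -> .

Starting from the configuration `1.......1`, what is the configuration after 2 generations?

111....1.

..111111.
111....1.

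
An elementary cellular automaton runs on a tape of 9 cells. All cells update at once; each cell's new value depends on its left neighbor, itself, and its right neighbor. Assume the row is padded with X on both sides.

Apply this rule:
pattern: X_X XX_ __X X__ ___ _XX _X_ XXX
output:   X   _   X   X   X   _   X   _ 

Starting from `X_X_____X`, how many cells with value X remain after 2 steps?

step 1: _XXXXXXX_
step 2: X_______X
count of X: 2

2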